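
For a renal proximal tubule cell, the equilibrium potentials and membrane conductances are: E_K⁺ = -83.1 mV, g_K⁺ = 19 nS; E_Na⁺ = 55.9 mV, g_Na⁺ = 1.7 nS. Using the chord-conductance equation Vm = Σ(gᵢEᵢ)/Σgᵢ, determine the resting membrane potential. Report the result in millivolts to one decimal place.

-71.7 mV

Σ gᵢEᵢ = 19·(-83.1) + 1.7·(55.9) = -1483.87
Σ gᵢ = 19 + 1.7 = 20.7
Vm = -1483.87 / 20.7 = -71.68 mV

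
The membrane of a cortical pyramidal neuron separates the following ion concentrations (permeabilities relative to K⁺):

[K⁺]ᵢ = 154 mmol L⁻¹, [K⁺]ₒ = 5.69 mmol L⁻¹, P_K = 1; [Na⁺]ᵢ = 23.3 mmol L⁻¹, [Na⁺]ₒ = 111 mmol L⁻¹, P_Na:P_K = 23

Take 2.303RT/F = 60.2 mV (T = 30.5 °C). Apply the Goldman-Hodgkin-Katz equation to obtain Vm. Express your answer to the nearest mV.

34 mV

Vm = 60.2 · log₁₀[(Σ P·[cation]ₒ + Σ P·[anion]ᵢ) / (Σ P·[cation]ᵢ + Σ P·[anion]ₒ)]
Numerator = 1×5.69 + 23×111 = 2559
Denominator = 1×154 + 23×23.3 = 689.9
Vm = 60.2 · log₁₀(3.7088) = 60.2 × (0.5692) = 34.27 mV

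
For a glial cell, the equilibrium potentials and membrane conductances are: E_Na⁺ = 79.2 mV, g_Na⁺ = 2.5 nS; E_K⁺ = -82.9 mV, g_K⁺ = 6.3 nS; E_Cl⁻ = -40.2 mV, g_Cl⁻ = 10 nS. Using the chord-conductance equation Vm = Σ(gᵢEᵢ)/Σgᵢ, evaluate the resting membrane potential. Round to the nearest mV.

Σ gᵢEᵢ = 2.5·(79.2) + 6.3·(-82.9) + 10·(-40.2) = -726.27
Σ gᵢ = 2.5 + 6.3 + 10 = 18.8
Vm = -726.27 / 18.8 = -38.63 mV

-39 mV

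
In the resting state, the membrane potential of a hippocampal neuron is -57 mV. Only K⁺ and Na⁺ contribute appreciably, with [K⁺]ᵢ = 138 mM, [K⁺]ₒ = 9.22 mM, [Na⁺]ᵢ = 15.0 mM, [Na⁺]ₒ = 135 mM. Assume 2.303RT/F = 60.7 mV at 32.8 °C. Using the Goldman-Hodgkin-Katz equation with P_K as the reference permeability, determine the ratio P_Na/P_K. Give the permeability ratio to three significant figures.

0.0500

Let α = P_Na/P_K. GHK: Vm = 60.7·log₁₀[(Kₒ + α·Naₒ)/(Kᵢ + α·Naᵢ)].
10^(Vm/60.7) = 10^(-57.0/60.7) = 0.11507
So 0.11507·(Kᵢ + α·Naᵢ) = Kₒ + α·Naₒ → α = (0.11507·138.0 − 9.22) / (135.0 − 0.11507·15.0)
α = (15.88 − 9.22) / (135.0 − 1.726) = 6.659/133.3 = 0.04997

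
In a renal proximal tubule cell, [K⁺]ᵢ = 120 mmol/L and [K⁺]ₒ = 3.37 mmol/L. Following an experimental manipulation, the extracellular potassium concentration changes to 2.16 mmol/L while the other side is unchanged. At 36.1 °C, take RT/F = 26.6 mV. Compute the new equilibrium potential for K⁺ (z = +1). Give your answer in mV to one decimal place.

After the shift: [K⁺]_out = 2.16, [K⁺]_in = 120 mmol/L.
E_new = (26.6/1)·ln(2.16/120) = 26.60 · (-4.0174) = -106.86 mV

-106.9 mV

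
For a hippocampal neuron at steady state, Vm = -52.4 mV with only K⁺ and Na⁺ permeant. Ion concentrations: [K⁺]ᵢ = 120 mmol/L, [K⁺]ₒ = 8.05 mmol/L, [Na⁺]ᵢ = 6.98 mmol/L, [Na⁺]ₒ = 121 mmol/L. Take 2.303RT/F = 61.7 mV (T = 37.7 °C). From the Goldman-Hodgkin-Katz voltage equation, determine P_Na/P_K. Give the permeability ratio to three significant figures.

Let α = P_Na/P_K. GHK: Vm = 61.7·log₁₀[(Kₒ + α·Naₒ)/(Kᵢ + α·Naᵢ)].
10^(Vm/61.7) = 10^(-52.4/61.7) = 0.14149
So 0.14149·(Kᵢ + α·Naᵢ) = Kₒ + α·Naₒ → α = (0.14149·120.0 − 8.05) / (121.0 − 0.14149·6.98)
α = (16.98 − 8.05) / (121.0 − 0.9876) = 8.929/120 = 0.0744

0.0744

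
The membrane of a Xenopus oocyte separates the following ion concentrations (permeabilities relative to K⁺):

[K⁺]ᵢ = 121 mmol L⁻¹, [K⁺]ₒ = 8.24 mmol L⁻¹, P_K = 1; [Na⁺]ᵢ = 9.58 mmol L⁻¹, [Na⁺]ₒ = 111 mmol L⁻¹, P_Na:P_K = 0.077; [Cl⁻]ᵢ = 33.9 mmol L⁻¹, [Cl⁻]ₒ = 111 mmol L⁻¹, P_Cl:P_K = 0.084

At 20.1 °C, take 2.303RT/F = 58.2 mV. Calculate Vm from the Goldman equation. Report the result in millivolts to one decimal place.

-48.0 mV

Vm = 58.2 · log₁₀[(Σ P·[cation]ₒ + Σ P·[anion]ᵢ) / (Σ P·[cation]ᵢ + Σ P·[anion]ₒ)]
Numerator = 1×8.24 + 0.077×111 + 0.084×33.9 = 19.63
Denominator = 1×121 + 0.077×9.58 + 0.084×111 = 131.1
Vm = 58.2 · log₁₀(0.14981) = 58.2 × (-0.8245) = -47.98 mV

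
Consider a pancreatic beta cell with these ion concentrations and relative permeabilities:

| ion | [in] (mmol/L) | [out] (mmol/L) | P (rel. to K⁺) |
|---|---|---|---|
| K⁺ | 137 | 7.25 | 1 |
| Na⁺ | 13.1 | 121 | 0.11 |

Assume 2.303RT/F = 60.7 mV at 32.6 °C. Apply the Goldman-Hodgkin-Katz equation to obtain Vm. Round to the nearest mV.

Vm = 60.7 · log₁₀[(Σ P·[cation]ₒ + Σ P·[anion]ᵢ) / (Σ P·[cation]ᵢ + Σ P·[anion]ₒ)]
Numerator = 1×7.25 + 0.11×121 = 20.56
Denominator = 1×137 + 0.11×13.1 = 138.4
Vm = 60.7 · log₁₀(0.14851) = 60.7 × (-0.8282) = -50.27 mV

-50 mV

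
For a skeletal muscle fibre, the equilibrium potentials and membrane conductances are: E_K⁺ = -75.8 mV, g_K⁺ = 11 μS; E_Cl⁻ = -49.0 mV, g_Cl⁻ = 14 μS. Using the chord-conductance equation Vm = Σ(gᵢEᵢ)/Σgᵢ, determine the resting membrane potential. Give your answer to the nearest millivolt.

Σ gᵢEᵢ = 11·(-75.8) + 14·(-49.0) = -1519.80
Σ gᵢ = 11 + 14 = 25
Vm = -1519.80 / 25 = -60.79 mV

-61 mV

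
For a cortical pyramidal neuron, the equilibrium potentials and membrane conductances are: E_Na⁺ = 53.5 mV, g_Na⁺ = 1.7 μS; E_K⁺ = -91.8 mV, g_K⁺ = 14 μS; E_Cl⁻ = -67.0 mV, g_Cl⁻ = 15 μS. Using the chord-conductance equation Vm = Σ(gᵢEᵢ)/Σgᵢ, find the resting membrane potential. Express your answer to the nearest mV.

Σ gᵢEᵢ = 1.7·(53.5) + 14·(-91.8) + 15·(-67.0) = -2199.25
Σ gᵢ = 1.7 + 14 + 15 = 30.7
Vm = -2199.25 / 30.7 = -71.64 mV

-72 mV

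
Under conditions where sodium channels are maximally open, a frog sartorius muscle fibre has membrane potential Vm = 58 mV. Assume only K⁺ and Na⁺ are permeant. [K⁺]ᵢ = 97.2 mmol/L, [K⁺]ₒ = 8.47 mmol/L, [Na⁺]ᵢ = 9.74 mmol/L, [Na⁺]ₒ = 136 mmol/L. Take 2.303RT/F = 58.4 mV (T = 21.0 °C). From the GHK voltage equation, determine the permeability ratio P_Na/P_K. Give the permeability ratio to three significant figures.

Let α = P_Na/P_K. GHK: Vm = 58.4·log₁₀[(Kₒ + α·Naₒ)/(Kᵢ + α·Naᵢ)].
10^(Vm/58.4) = 10^(58.0/58.4) = 9.8435
So 9.8435·(Kᵢ + α·Naᵢ) = Kₒ + α·Naₒ → α = (9.8435·97.2 − 8.47) / (136.0 − 9.8435·9.74)
α = (956.8 − 8.47) / (136.0 − 95.88) = 948.3/40.12 = 23.63

23.6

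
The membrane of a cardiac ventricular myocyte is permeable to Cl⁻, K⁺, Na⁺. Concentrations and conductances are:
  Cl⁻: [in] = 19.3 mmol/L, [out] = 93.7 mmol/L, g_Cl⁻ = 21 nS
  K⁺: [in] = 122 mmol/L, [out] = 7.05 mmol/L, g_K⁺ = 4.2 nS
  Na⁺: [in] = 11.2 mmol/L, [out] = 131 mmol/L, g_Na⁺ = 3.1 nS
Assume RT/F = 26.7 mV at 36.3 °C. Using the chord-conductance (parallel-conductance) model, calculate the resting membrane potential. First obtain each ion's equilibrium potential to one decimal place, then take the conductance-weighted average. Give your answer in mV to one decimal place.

-35.4 mV

E_Cl⁻ = (26.7/-1)·ln(93.7/19.3) = -42.2 mV
E_K⁺ = (26.7/1)·ln(7.05/122) = -76.1 mV
E_Na⁺ = (26.7/1)·ln(131/11.2) = 65.7 mV
Vm = (Σ gᵢEᵢ)/(Σ gᵢ) = (21·-42.2 + 4.2·-76.1 + 3.1·65.7) / (21 + 4.2 + 3.1)
= -1002.15 / 28.3 = -35.41 mV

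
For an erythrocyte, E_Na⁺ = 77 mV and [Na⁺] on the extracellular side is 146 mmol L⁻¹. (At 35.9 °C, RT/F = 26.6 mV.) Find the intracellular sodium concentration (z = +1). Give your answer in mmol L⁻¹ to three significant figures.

8.08 mmol L⁻¹

Nernst: E = (26.6/1) · ln([out]/[in]), so ln([out]/[in]) = 77.0 × 1 / 26.6 = 2.8947.
[out]/[in] = e^(2.8947) = 18.08.
[in] = 146 / 18.08 = 8.076 mmol L⁻¹.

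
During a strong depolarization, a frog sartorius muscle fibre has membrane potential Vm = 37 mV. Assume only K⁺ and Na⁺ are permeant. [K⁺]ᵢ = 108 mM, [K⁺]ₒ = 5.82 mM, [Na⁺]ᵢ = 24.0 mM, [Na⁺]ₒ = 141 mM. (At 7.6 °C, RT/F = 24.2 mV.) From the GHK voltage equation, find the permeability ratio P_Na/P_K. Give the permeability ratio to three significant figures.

16.3

Let α = P_Na/P_K. GHK: Vm = 24.2·ln[(Kₒ + α·Naₒ)/(Kᵢ + α·Naᵢ)].
e^(Vm/24.2) = e^(37.0/24.2) = 4.6132
So 4.6132·(Kᵢ + α·Naᵢ) = Kₒ + α·Naₒ → α = (4.6132·108.0 − 5.82) / (141.0 − 4.6132·24.0)
α = (498.2 − 5.82) / (141.0 − 110.7) = 492.4/30.28 = 16.26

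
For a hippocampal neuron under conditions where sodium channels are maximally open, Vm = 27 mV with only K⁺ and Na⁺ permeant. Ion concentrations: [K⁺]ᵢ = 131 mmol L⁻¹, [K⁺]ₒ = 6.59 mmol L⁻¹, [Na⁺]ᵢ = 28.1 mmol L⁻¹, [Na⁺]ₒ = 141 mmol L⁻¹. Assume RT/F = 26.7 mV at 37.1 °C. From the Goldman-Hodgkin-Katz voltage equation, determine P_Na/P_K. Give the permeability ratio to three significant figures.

Let α = P_Na/P_K. GHK: Vm = 26.7·ln[(Kₒ + α·Naₒ)/(Kᵢ + α·Naᵢ)].
e^(Vm/26.7) = e^(27.0/26.7) = 2.749
So 2.749·(Kᵢ + α·Naᵢ) = Kₒ + α·Naₒ → α = (2.749·131.0 − 6.59) / (141.0 − 2.749·28.1)
α = (360.1 − 6.59) / (141.0 − 77.25) = 353.5/63.75 = 5.545

5.55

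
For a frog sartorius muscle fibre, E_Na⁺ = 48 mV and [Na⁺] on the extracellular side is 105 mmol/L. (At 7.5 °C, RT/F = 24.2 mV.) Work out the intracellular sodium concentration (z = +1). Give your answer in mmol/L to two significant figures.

Nernst: E = (24.2/1) · ln([out]/[in]), so ln([out]/[in]) = 48.0 × 1 / 24.2 = 1.9835.
[out]/[in] = e^(1.9835) = 7.268.
[in] = 105 / 7.268 = 14.45 mmol/L.

14 mmol/L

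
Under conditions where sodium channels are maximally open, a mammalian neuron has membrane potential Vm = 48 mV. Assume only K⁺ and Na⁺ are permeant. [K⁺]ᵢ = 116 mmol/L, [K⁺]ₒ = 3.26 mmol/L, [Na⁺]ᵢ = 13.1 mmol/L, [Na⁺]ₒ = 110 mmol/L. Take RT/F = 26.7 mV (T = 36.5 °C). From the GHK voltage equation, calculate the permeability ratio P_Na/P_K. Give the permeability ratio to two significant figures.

23

Let α = P_Na/P_K. GHK: Vm = 26.7·ln[(Kₒ + α·Naₒ)/(Kᵢ + α·Naᵢ)].
e^(Vm/26.7) = e^(48.0/26.7) = 6.0361
So 6.0361·(Kᵢ + α·Naᵢ) = Kₒ + α·Naₒ → α = (6.0361·116.0 − 3.26) / (110.0 − 6.0361·13.1)
α = (700.2 − 3.26) / (110.0 − 79.07) = 696.9/30.93 = 22.53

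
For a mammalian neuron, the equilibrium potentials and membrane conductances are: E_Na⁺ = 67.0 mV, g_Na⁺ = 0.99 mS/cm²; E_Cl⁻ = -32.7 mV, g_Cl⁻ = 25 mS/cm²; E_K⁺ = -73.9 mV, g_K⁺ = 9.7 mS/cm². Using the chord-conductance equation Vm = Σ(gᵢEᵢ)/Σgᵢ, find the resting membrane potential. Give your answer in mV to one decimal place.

Σ gᵢEᵢ = 0.99·(67.0) + 25·(-32.7) + 9.7·(-73.9) = -1468.00
Σ gᵢ = 0.99 + 25 + 9.7 = 35.69
Vm = -1468.00 / 35.69 = -41.13 mV

-41.1 mV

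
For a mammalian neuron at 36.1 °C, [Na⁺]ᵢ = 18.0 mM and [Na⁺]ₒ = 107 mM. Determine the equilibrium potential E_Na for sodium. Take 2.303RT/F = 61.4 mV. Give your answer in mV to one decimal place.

47.5 mV

E = (61.4/z) · log₁₀([Na⁺]_out/[Na⁺]_in) with z = +1.
= (61.4/1) · log₁₀(107/18.0) = 61.40 · log₁₀(5.944)
= 61.40 · (0.7741) = 47.53 mV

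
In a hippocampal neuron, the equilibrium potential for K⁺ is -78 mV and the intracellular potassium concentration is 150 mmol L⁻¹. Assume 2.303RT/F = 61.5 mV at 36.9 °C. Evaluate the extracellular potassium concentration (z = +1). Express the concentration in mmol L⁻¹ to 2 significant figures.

8.1 mmol L⁻¹

Nernst: E = (61.5/1) · log₁₀([out]/[in]), so log₁₀([out]/[in]) = -78.0 × 1 / 61.5 = -1.2683.
[out]/[in] = 10^(-1.2683) = 0.05391.
[out] = 0.05391 × 150 = 8.087 mmol L⁻¹.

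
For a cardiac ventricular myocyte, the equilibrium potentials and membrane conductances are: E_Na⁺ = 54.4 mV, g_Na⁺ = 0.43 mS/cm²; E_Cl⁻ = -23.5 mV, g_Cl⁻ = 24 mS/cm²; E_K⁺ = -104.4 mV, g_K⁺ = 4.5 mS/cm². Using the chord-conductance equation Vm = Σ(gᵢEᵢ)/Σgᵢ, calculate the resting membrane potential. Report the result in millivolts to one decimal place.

-34.9 mV

Σ gᵢEᵢ = 0.43·(54.4) + 24·(-23.5) + 4.5·(-104.4) = -1010.41
Σ gᵢ = 0.43 + 24 + 4.5 = 28.93
Vm = -1010.41 / 28.93 = -34.93 mV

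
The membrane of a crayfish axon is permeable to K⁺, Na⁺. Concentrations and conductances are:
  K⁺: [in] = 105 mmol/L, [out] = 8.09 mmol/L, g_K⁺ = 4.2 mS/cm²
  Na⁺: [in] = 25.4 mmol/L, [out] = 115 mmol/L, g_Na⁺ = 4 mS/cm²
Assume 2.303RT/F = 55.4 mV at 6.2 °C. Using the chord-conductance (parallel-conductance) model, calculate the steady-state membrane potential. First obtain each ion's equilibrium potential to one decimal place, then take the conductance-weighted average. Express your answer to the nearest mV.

E_K⁺ = (55.4/1)·log₁₀(8.09/105) = -61.7 mV
E_Na⁺ = (55.4/1)·log₁₀(115/25.4) = 36.3 mV
Vm = (Σ gᵢEᵢ)/(Σ gᵢ) = (4.2·-61.7 + 4·36.3) / (4.2 + 4)
= -113.94 / 8.2 = -13.90 mV

-14 mV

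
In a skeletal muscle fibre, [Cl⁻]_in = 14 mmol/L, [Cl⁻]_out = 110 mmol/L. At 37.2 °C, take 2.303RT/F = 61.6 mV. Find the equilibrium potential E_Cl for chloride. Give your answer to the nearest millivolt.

E = (61.6/z) · log₁₀([Cl⁻]_out/[Cl⁻]_in) with z = -1.
For an anion, dividing by z = -1 reverses the sign.
= (61.6/-1) · log₁₀(110/14) = -61.60 · log₁₀(7.857)
= -61.60 · (0.8953) = -55.15 mV

-55 mV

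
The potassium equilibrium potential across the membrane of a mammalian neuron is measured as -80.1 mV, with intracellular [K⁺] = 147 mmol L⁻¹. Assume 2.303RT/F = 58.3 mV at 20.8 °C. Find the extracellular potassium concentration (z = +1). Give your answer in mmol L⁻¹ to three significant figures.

6.21 mmol L⁻¹

Nernst: E = (58.3/1) · log₁₀([out]/[in]), so log₁₀([out]/[in]) = -80.1 × 1 / 58.3 = -1.3739.
[out]/[in] = 10^(-1.3739) = 0.04227.
[out] = 0.04227 × 147 = 6.214 mmol L⁻¹.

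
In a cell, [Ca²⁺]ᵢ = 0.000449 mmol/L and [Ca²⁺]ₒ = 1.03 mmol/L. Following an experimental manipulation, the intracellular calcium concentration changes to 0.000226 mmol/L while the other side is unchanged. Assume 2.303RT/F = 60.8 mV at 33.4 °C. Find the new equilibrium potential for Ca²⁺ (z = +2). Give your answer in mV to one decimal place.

111.2 mV

After the shift: [Ca²⁺]_out = 1.03, [Ca²⁺]_in = 0.000226 mmol/L.
E_new = (60.8/2)·log₁₀(1.03/0.000226) = 30.40 · (3.6587) = 111.23 mV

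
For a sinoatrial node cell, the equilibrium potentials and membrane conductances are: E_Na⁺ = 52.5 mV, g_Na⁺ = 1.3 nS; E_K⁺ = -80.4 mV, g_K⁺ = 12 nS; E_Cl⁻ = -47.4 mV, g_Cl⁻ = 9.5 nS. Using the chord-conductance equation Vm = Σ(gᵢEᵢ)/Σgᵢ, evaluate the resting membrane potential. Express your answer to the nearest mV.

-59 mV

Σ gᵢEᵢ = 1.3·(52.5) + 12·(-80.4) + 9.5·(-47.4) = -1346.85
Σ gᵢ = 1.3 + 12 + 9.5 = 22.8
Vm = -1346.85 / 22.8 = -59.07 mV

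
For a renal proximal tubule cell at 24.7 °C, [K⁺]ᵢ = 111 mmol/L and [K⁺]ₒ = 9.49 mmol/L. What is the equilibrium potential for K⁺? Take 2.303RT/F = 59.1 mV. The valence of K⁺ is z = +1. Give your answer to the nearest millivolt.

-63 mV

E = (59.1/z) · log₁₀([K⁺]_out/[K⁺]_in) with z = +1.
= (59.1/1) · log₁₀(9.49/111) = 59.10 · log₁₀(0.0855)
= 59.10 · (-1.0681) = -63.12 mV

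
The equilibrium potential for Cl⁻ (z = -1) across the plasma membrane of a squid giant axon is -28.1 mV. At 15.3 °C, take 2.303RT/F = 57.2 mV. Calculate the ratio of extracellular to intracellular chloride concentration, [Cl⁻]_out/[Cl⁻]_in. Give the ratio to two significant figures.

3.1

log₁₀([out]/[in]) = E·z/(57.2) = -28.1 × -1 / 57.2 = 0.4913
[out]/[in] = 10^(0.4913) = 3.099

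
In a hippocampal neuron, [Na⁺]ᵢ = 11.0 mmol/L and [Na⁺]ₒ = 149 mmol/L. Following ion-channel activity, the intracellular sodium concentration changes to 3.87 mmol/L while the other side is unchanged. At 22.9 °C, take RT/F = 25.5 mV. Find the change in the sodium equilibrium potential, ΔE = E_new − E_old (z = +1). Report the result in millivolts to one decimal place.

26.6 mV

E_old = (25.5/1)·ln(149/11.0) = 66.45 mV
E_new = (25.5/1)·ln(149/3.87) = 93.09 mV
ΔE = 93.09 − (66.45) = 26.64 mV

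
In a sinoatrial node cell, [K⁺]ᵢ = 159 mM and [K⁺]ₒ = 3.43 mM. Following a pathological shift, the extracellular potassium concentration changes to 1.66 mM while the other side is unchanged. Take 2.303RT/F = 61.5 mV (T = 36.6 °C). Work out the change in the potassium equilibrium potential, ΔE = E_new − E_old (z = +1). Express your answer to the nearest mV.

E_old = (61.5/1)·log₁₀(3.43/159) = -102.47 mV
E_new = (61.5/1)·log₁₀(1.66/159) = -121.85 mV
ΔE = -121.85 − (-102.47) = -19.38 mV

-19 mV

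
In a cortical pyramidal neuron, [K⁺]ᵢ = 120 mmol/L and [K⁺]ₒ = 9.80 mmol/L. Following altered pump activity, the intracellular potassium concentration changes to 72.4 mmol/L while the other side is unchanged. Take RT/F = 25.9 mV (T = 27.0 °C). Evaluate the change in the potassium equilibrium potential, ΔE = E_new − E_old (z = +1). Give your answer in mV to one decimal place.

E_old = (25.9/1)·ln(9.80/120) = -64.88 mV
E_new = (25.9/1)·ln(9.80/72.4) = -51.80 mV
ΔE = -51.80 − (-64.88) = 13.09 mV

13.1 mV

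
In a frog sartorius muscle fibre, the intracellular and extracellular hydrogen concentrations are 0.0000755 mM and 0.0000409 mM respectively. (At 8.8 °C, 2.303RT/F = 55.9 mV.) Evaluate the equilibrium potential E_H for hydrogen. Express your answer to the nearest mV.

-15 mV

E = (55.9/z) · log₁₀([H⁺]_out/[H⁺]_in) with z = +1.
= (55.9/1) · log₁₀(0.0000409/0.0000755) = 55.90 · log₁₀(0.5417)
= 55.90 · (-0.2662) = -14.88 mV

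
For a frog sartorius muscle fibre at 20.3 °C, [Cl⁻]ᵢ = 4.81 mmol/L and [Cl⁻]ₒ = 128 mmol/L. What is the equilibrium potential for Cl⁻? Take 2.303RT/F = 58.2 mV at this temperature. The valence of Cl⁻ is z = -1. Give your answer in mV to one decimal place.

-82.9 mV

E = (58.2/z) · log₁₀([Cl⁻]_out/[Cl⁻]_in) with z = -1.
For an anion, dividing by z = -1 reverses the sign.
= (58.2/-1) · log₁₀(128/4.81) = -58.20 · log₁₀(26.61)
= -58.20 · (1.4251) = -82.94 mV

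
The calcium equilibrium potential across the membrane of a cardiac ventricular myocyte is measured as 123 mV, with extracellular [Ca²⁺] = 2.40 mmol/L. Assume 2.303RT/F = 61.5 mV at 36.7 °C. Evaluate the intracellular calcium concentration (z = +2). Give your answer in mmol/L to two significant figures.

0.00024 mmol/L

Nernst: E = (61.5/2) · log₁₀([out]/[in]), so log₁₀([out]/[in]) = 123.0 × 2 / 61.5 = 4.0000.
[out]/[in] = 10^(4.0000) = 1e+04.
[in] = 2.40 / 1e+04 = 0.00024 mmol/L.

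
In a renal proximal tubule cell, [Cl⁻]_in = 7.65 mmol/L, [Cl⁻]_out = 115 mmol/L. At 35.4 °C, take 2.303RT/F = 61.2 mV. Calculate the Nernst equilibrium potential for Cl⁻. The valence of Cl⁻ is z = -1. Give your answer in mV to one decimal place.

E = (61.2/z) · log₁₀([Cl⁻]_out/[Cl⁻]_in) with z = -1.
For an anion, dividing by z = -1 reverses the sign.
= (61.2/-1) · log₁₀(115/7.65) = -61.20 · log₁₀(15.03)
= -61.20 · (1.1770) = -72.03 mV

-72.0 mV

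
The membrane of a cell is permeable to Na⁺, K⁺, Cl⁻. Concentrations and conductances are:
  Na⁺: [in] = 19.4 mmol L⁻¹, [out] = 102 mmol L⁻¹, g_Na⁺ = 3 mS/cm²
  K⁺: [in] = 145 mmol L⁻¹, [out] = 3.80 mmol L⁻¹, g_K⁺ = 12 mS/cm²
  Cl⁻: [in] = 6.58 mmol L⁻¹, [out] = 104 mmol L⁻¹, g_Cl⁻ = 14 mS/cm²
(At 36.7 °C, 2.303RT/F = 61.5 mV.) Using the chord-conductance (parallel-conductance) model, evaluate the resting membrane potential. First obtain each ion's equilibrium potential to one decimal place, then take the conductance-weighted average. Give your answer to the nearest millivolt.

E_Na⁺ = (61.5/1)·log₁₀(102/19.4) = 44.3 mV
E_K⁺ = (61.5/1)·log₁₀(3.80/145) = -97.3 mV
E_Cl⁻ = (61.5/-1)·log₁₀(104/6.58) = -73.7 mV
Vm = (Σ gᵢEᵢ)/(Σ gᵢ) = (3·44.3 + 12·-97.3 + 14·-73.7) / (3 + 12 + 14)
= -2066.50 / 29 = -71.26 mV

-71 mV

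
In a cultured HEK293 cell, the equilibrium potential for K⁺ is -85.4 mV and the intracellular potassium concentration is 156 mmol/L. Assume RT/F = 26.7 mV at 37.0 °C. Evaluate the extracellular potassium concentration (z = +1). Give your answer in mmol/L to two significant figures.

6.4 mmol/L

Nernst: E = (26.7/1) · ln([out]/[in]), so ln([out]/[in]) = -85.4 × 1 / 26.7 = -3.1985.
[out]/[in] = e^(-3.1985) = 0.04082.
[out] = 0.04082 × 156 = 6.368 mmol/L.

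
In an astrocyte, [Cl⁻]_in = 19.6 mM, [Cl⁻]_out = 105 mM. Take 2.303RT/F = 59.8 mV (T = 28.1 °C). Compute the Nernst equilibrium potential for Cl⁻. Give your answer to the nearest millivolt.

-44 mV

E = (59.8/z) · log₁₀([Cl⁻]_out/[Cl⁻]_in) with z = -1.
For an anion, dividing by z = -1 reverses the sign.
= (59.8/-1) · log₁₀(105/19.6) = -59.80 · log₁₀(5.357)
= -59.80 · (0.7289) = -43.59 mV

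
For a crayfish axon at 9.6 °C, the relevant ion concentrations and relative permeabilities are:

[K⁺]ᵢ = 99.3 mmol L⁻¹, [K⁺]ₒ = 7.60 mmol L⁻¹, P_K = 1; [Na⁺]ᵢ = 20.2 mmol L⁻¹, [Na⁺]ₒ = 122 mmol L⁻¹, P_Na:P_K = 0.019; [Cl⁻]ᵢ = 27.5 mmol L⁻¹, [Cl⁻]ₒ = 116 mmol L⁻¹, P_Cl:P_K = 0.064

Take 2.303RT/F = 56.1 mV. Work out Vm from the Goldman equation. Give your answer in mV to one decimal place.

-54.0 mV

Vm = 56.1 · log₁₀[(Σ P·[cation]ₒ + Σ P·[anion]ᵢ) / (Σ P·[cation]ᵢ + Σ P·[anion]ₒ)]
Numerator = 1×7.60 + 0.019×122 + 0.064×27.5 = 11.68
Denominator = 1×99.3 + 0.019×20.2 + 0.064×116 = 107.1
Vm = 56.1 · log₁₀(0.10903) = 56.1 × (-0.9625) = -53.99 mV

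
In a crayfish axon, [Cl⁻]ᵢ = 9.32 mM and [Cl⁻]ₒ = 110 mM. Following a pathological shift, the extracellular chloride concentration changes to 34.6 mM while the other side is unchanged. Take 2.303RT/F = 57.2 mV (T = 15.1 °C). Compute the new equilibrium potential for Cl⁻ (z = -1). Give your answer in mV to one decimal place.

-32.6 mV

After the shift: [Cl⁻]_out = 34.6, [Cl⁻]_in = 9.32 mM.
E_new = (57.2/-1)·log₁₀(34.6/9.32) = -57.20 · (0.5697) = -32.58 mV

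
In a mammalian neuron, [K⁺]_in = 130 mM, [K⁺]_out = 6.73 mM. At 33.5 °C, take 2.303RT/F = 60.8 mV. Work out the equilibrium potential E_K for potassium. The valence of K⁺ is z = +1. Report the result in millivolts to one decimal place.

E = (60.8/z) · log₁₀([K⁺]_out/[K⁺]_in) with z = +1.
= (60.8/1) · log₁₀(6.73/130) = 60.80 · log₁₀(0.05177)
= 60.80 · (-1.2859) = -78.18 mV

-78.2 mV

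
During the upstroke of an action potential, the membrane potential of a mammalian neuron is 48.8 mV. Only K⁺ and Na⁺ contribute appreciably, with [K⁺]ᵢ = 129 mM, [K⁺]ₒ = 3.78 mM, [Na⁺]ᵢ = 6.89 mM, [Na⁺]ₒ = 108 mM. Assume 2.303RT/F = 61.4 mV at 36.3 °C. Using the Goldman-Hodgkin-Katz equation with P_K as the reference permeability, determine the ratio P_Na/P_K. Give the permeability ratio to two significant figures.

12

Let α = P_Na/P_K. GHK: Vm = 61.4·log₁₀[(Kₒ + α·Naₒ)/(Kᵢ + α·Naᵢ)].
10^(Vm/61.4) = 10^(48.8/61.4) = 6.2343
So 6.2343·(Kᵢ + α·Naᵢ) = Kₒ + α·Naₒ → α = (6.2343·129.0 − 3.78) / (108.0 − 6.2343·6.89)
α = (804.2 − 3.78) / (108.0 − 42.95) = 800.4/65.05 = 12.31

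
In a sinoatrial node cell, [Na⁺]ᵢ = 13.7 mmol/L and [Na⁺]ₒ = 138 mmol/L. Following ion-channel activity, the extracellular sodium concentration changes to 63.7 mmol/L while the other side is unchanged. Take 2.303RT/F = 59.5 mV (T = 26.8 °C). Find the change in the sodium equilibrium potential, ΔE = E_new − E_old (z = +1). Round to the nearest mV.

-20 mV

E_old = (59.5/1)·log₁₀(138/13.7) = 59.69 mV
E_new = (59.5/1)·log₁₀(63.7/13.7) = 39.71 mV
ΔE = 39.71 − (59.69) = -19.98 mV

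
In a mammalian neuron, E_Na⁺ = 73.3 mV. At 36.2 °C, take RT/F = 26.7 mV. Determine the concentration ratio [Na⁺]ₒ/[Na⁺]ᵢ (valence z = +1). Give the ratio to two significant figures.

16

ln([out]/[in]) = E·z/(26.7) = 73.3 × 1 / 26.7 = 2.7453
[out]/[in] = e^(2.7453) = 15.57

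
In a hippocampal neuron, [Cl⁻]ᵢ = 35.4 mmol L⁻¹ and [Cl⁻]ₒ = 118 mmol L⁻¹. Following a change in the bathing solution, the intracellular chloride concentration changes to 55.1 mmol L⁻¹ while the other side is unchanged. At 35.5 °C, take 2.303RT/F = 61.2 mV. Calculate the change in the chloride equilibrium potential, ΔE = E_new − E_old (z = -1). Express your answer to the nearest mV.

E_old = (61.2/-1)·log₁₀(118/35.4) = -32.00 mV
E_new = (61.2/-1)·log₁₀(118/55.1) = -20.24 mV
ΔE = -20.24 − (-32.00) = 11.76 mV

12 mV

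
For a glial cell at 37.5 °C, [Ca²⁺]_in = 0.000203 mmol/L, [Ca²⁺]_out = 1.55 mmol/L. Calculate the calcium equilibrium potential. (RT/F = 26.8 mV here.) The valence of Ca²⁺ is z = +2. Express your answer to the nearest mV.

120 mV

E = (26.8/z) · ln([Ca²⁺]_out/[Ca²⁺]_in) with z = +2.
= (26.8/2) · ln(1.55/0.000203) = 13.40 · ln(7635)
= 13.40 · (8.9406) = 119.80 mV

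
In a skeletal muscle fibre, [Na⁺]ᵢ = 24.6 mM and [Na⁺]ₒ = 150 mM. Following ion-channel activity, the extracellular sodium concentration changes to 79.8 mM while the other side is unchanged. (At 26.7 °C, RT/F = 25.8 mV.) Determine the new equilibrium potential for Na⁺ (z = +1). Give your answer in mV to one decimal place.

After the shift: [Na⁺]_out = 79.8, [Na⁺]_in = 24.6 mM.
E_new = (25.8/1)·ln(79.8/24.6) = 25.80 · (1.1768) = 30.36 mV

30.4 mV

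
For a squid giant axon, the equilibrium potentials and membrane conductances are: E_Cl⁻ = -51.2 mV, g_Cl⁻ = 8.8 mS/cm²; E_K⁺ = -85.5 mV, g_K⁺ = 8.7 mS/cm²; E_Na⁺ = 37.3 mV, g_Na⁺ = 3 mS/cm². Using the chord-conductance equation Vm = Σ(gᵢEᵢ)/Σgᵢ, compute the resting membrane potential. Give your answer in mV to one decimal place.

-52.8 mV

Σ gᵢEᵢ = 8.8·(-51.2) + 8.7·(-85.5) + 3·(37.3) = -1082.51
Σ gᵢ = 8.8 + 8.7 + 3 = 20.5
Vm = -1082.51 / 20.5 = -52.81 mV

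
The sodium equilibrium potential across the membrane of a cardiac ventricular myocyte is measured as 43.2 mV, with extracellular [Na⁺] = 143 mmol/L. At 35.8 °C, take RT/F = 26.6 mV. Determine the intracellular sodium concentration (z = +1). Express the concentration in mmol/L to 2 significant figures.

28 mmol/L

Nernst: E = (26.6/1) · ln([out]/[in]), so ln([out]/[in]) = 43.2 × 1 / 26.6 = 1.6241.
[out]/[in] = e^(1.6241) = 5.074.
[in] = 143 / 5.074 = 28.18 mmol/L.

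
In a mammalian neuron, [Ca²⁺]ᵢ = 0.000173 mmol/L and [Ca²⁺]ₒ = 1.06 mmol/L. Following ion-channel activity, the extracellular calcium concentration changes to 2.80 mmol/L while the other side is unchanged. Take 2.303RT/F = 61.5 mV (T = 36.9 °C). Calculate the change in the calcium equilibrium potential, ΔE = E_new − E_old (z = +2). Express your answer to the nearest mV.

E_old = (61.5/2)·log₁₀(1.06/0.000173) = 116.46 mV
E_new = (61.5/2)·log₁₀(2.80/0.000173) = 129.43 mV
ΔE = 129.43 − (116.46) = 12.97 mV

13 mV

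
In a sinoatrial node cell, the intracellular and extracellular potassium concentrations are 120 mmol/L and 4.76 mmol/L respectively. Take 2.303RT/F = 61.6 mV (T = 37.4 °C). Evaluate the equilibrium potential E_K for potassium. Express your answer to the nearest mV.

E = (61.6/z) · log₁₀([K⁺]_out/[K⁺]_in) with z = +1.
= (61.6/1) · log₁₀(4.76/120) = 61.60 · log₁₀(0.03967)
= 61.60 · (-1.4016) = -86.34 mV

-86 mV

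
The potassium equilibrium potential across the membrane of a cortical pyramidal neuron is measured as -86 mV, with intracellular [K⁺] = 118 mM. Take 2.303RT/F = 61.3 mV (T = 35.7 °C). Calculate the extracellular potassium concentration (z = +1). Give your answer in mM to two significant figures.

Nernst: E = (61.3/1) · log₁₀([out]/[in]), so log₁₀([out]/[in]) = -86.0 × 1 / 61.3 = -1.4029.
[out]/[in] = 10^(-1.4029) = 0.03954.
[out] = 0.03954 × 118 = 4.666 mM.

4.7 mM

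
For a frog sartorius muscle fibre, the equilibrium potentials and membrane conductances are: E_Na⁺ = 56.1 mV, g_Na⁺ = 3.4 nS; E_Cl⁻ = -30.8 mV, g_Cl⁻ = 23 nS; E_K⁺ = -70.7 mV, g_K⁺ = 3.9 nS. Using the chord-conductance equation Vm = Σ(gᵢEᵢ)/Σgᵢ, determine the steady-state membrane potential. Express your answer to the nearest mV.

Σ gᵢEᵢ = 3.4·(56.1) + 23·(-30.8) + 3.9·(-70.7) = -793.39
Σ gᵢ = 3.4 + 23 + 3.9 = 30.3
Vm = -793.39 / 30.3 = -26.18 mV

-26 mV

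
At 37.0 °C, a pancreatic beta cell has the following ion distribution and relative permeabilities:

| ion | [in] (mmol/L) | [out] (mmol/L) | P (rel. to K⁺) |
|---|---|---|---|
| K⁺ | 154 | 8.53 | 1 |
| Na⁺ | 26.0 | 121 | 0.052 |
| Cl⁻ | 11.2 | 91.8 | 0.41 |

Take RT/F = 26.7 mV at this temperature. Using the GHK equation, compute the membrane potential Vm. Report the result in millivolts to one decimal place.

-61.3 mV

Vm = 26.7 · ln[(Σ P·[cation]ₒ + Σ P·[anion]ᵢ) / (Σ P·[cation]ᵢ + Σ P·[anion]ₒ)]
Numerator = 1×8.53 + 0.052×121 + 0.41×11.2 = 19.41
Denominator = 1×154 + 0.052×26.0 + 0.41×91.8 = 193
Vm = 26.7 · ln(0.1006) = 26.7 × (-2.2966) = -61.32 mV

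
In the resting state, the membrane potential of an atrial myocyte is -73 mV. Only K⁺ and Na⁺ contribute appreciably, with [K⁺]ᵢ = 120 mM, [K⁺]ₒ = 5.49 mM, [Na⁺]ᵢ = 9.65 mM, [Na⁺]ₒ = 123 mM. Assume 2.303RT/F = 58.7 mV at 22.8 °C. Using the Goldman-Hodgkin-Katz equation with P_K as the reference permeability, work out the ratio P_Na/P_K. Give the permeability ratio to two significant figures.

0.011

Let α = P_Na/P_K. GHK: Vm = 58.7·log₁₀[(Kₒ + α·Naₒ)/(Kᵢ + α·Naᵢ)].
10^(Vm/58.7) = 10^(-73.0/58.7) = 0.057067
So 0.057067·(Kᵢ + α·Naᵢ) = Kₒ + α·Naₒ → α = (0.057067·120.0 − 5.49) / (123.0 − 0.057067·9.65)
α = (6.848 − 5.49) / (123.0 − 0.5507) = 1.358/122.4 = 0.01109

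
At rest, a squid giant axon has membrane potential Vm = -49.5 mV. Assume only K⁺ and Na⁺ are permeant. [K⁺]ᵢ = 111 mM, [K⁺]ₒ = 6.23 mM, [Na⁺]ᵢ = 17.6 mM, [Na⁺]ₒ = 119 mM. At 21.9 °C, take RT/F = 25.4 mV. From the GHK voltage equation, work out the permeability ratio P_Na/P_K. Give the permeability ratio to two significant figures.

0.082

Let α = P_Na/P_K. GHK: Vm = 25.4·ln[(Kₒ + α·Naₒ)/(Kᵢ + α·Naᵢ)].
e^(Vm/25.4) = e^(-49.5/25.4) = 0.14244
So 0.14244·(Kᵢ + α·Naᵢ) = Kₒ + α·Naₒ → α = (0.14244·111.0 − 6.23) / (119.0 − 0.14244·17.6)
α = (15.81 − 6.23) / (119.0 − 2.507) = 9.581/116.5 = 0.08225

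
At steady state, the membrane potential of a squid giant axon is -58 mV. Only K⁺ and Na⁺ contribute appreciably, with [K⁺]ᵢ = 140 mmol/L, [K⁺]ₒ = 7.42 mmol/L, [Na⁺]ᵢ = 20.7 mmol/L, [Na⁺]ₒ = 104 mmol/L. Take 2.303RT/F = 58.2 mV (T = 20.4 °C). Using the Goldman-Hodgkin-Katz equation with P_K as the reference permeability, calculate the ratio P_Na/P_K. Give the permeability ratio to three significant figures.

0.0657

Let α = P_Na/P_K. GHK: Vm = 58.2·log₁₀[(Kₒ + α·Naₒ)/(Kᵢ + α·Naᵢ)].
10^(Vm/58.2) = 10^(-58.0/58.2) = 0.10079
So 0.10079·(Kᵢ + α·Naᵢ) = Kₒ + α·Naₒ → α = (0.10079·140.0 − 7.42) / (104.0 − 0.10079·20.7)
α = (14.11 − 7.42) / (104.0 − 2.086) = 6.691/101.9 = 0.06566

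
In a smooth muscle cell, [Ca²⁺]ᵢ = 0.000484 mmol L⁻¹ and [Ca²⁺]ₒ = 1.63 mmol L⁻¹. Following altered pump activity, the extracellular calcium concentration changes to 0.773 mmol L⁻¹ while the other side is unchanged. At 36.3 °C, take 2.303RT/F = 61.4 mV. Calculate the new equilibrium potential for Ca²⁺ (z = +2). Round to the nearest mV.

98 mV

After the shift: [Ca²⁺]_out = 0.773, [Ca²⁺]_in = 0.000484 mmol L⁻¹.
E_new = (61.4/2)·log₁₀(0.773/0.000484) = 30.70 · (3.2033) = 98.34 mV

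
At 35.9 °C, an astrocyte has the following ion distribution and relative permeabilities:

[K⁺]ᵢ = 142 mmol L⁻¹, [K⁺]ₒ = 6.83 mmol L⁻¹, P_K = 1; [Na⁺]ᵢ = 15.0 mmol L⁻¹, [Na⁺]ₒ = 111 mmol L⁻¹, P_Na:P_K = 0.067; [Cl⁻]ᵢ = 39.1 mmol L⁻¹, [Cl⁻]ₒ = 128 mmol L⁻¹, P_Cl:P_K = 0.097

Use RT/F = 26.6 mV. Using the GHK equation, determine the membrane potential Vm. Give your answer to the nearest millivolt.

Vm = 26.6 · ln[(Σ P·[cation]ₒ + Σ P·[anion]ᵢ) / (Σ P·[cation]ᵢ + Σ P·[anion]ₒ)]
Numerator = 1×6.83 + 0.067×111 + 0.097×39.1 = 18.06
Denominator = 1×142 + 0.067×15.0 + 0.097×128 = 155.4
Vm = 26.6 · ln(0.1162) = 26.6 × (-2.1525) = -57.26 mV

-57 mV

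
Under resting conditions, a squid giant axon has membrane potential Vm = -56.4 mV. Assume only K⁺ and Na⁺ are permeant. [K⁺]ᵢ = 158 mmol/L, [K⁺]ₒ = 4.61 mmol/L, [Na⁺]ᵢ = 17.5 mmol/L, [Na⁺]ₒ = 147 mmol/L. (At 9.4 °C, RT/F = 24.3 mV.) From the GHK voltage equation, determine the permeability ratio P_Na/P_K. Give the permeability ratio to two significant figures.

Let α = P_Na/P_K. GHK: Vm = 24.3·ln[(Kₒ + α·Naₒ)/(Kᵢ + α·Naᵢ)].
e^(Vm/24.3) = e^(-56.4/24.3) = 0.098177
So 0.098177·(Kᵢ + α·Naᵢ) = Kₒ + α·Naₒ → α = (0.098177·158.0 − 4.61) / (147.0 − 0.098177·17.5)
α = (15.51 − 4.61) / (147.0 − 1.718) = 10.9/145.3 = 0.07504

0.075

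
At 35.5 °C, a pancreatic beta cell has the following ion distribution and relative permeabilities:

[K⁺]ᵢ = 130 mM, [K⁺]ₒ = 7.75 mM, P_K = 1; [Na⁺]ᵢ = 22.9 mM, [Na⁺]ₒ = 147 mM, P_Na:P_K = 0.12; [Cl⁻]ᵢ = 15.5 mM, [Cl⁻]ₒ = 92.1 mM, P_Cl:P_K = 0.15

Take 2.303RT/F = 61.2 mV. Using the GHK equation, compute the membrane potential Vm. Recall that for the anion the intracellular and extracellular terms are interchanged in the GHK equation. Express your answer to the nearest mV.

Vm = 61.2 · log₁₀[(Σ P·[cation]ₒ + Σ P·[anion]ᵢ) / (Σ P·[cation]ᵢ + Σ P·[anion]ₒ)]
Numerator = 1×7.75 + 0.12×147 + 0.15×15.5 = 27.71
Denominator = 1×130 + 0.12×22.9 + 0.15×92.1 = 146.6
Vm = 61.2 · log₁₀(0.1891) = 61.2 × (-0.7233) = -44.27 mV

-44 mV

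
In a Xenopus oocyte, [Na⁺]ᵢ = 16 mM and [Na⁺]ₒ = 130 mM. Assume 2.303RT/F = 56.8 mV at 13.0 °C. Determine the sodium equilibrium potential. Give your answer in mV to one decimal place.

51.7 mV

E = (56.8/z) · log₁₀([Na⁺]_out/[Na⁺]_in) with z = +1.
= (56.8/1) · log₁₀(130/16) = 56.80 · log₁₀(8.125)
= 56.80 · (0.9098) = 51.68 mV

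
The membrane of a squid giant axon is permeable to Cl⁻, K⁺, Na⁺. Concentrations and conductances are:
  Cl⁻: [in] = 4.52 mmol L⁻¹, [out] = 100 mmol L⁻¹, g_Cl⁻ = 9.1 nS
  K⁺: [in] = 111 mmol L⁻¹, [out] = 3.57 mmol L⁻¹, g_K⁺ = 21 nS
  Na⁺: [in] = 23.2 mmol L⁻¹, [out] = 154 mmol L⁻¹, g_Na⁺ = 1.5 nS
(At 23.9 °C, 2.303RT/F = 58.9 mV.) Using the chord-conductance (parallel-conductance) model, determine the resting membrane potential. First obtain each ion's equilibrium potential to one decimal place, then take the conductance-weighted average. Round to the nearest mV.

E_Cl⁻ = (58.9/-1)·log₁₀(100/4.52) = -79.2 mV
E_K⁺ = (58.9/1)·log₁₀(3.57/111) = -87.9 mV
E_Na⁺ = (58.9/1)·log₁₀(154/23.2) = 48.4 mV
Vm = (Σ gᵢEᵢ)/(Σ gᵢ) = (9.1·-79.2 + 21·-87.9 + 1.5·48.4) / (9.1 + 21 + 1.5)
= -2494.02 / 31.6 = -78.92 mV

-79 mV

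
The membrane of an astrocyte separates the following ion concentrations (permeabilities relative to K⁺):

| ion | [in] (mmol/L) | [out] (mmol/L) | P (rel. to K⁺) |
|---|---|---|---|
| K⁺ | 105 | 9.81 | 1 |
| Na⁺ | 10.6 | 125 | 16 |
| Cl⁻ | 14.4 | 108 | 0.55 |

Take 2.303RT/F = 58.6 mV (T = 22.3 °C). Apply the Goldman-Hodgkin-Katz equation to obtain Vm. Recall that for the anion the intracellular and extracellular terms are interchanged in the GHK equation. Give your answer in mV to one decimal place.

45.8 mV

Vm = 58.6 · log₁₀[(Σ P·[cation]ₒ + Σ P·[anion]ᵢ) / (Σ P·[cation]ᵢ + Σ P·[anion]ₒ)]
Numerator = 1×9.81 + 16×125 + 0.55×14.4 = 2018
Denominator = 1×105 + 16×10.6 + 0.55×108 = 334
Vm = 58.6 · log₁₀(6.0411) = 58.6 × (0.7811) = 45.77 mV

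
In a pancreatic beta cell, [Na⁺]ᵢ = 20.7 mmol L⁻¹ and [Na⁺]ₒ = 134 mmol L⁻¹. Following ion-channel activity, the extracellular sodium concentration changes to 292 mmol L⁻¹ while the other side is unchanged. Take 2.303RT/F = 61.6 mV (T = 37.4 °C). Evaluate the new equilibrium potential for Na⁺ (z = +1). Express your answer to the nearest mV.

After the shift: [Na⁺]_out = 292, [Na⁺]_in = 20.7 mmol L⁻¹.
E_new = (61.6/1)·log₁₀(292/20.7) = 61.60 · (1.1494) = 70.80 mV

71 mV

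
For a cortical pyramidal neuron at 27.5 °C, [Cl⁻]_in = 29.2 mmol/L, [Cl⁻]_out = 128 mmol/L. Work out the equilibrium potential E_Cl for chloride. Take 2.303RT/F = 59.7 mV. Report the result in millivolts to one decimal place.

-38.3 mV

E = (59.7/z) · log₁₀([Cl⁻]_out/[Cl⁻]_in) with z = -1.
For an anion, dividing by z = -1 reverses the sign.
= (59.7/-1) · log₁₀(128/29.2) = -59.70 · log₁₀(4.384)
= -59.70 · (0.6418) = -38.32 mV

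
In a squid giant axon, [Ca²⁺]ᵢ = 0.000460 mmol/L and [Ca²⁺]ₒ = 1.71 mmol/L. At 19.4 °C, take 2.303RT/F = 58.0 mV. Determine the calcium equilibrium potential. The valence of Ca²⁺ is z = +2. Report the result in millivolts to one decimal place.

E = (58.0/z) · log₁₀([Ca²⁺]_out/[Ca²⁺]_in) with z = +2.
= (58.0/2) · log₁₀(1.71/0.000460) = 29.00 · log₁₀(3717)
= 29.00 · (3.5702) = 103.54 mV

103.5 mV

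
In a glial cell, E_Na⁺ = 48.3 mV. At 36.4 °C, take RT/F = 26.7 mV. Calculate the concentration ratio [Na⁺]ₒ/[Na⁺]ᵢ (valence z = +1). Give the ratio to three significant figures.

6.10

ln([out]/[in]) = E·z/(26.7) = 48.3 × 1 / 26.7 = 1.8090
[out]/[in] = e^(1.8090) = 6.104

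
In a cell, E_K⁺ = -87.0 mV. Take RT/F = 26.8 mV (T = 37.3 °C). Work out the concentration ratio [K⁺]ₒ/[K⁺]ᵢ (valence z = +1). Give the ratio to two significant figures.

0.039

ln([out]/[in]) = E·z/(26.8) = -87.0 × 1 / 26.8 = -3.2463
[out]/[in] = e^(-3.2463) = 0.03892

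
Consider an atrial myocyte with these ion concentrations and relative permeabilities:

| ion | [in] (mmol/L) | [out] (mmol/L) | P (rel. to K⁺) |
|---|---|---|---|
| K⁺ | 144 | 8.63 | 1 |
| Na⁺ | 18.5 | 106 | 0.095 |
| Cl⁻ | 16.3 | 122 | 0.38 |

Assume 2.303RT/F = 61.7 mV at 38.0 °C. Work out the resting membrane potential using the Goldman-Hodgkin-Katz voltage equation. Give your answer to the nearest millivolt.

-55 mV

Vm = 61.7 · log₁₀[(Σ P·[cation]ₒ + Σ P·[anion]ᵢ) / (Σ P·[cation]ᵢ + Σ P·[anion]ₒ)]
Numerator = 1×8.63 + 0.095×106 + 0.38×16.3 = 24.89
Denominator = 1×144 + 0.095×18.5 + 0.38×122 = 192.1
Vm = 61.7 · log₁₀(0.12958) = 61.7 × (-0.8875) = -54.76 mV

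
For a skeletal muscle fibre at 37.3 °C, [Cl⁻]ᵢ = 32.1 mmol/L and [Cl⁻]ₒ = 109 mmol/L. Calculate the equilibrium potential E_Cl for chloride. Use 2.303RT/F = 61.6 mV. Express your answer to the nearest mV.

E = (61.6/z) · log₁₀([Cl⁻]_out/[Cl⁻]_in) with z = -1.
For an anion, dividing by z = -1 reverses the sign.
= (61.6/-1) · log₁₀(109/32.1) = -61.60 · log₁₀(3.396)
= -61.60 · (0.5309) = -32.70 mV

-33 mV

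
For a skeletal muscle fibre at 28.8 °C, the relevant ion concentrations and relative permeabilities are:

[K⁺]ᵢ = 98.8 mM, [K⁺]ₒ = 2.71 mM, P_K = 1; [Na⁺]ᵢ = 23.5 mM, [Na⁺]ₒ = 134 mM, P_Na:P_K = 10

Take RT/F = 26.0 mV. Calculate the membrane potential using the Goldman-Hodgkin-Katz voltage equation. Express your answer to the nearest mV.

36 mV

Vm = 26.0 · ln[(Σ P·[cation]ₒ + Σ P·[anion]ᵢ) / (Σ P·[cation]ᵢ + Σ P·[anion]ₒ)]
Numerator = 1×2.71 + 10×134 = 1343
Denominator = 1×98.8 + 10×23.5 = 333.8
Vm = 26.0 · ln(4.0225) = 26.0 × (1.3919) = 36.19 mV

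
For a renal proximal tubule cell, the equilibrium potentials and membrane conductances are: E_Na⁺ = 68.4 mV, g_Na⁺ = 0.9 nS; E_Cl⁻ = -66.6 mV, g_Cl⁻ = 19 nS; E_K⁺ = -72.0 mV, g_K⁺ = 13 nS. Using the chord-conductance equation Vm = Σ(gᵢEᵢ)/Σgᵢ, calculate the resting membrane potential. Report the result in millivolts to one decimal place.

Σ gᵢEᵢ = 0.9·(68.4) + 19·(-66.6) + 13·(-72.0) = -2139.84
Σ gᵢ = 0.9 + 19 + 13 = 32.9
Vm = -2139.84 / 32.9 = -65.04 mV

-65.0 mV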